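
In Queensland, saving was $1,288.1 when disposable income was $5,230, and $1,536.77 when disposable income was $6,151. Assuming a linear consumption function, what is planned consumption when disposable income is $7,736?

C = 5771.28

MPS = ΔS/ΔY = (1536.77 − 1288.1)/(6151 − 5230) = 248.67/921 = 0.27
MPC = 1 − MPS = 0.73
Autonomous saving = 1288.1 − 0.27(5230) = -124, so a = 124
C = 124 + 0.73(7736) = 124 + 5647.28 = 5771.28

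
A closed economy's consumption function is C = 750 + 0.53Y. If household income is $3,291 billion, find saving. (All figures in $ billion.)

C = 750 + 0.53(3291) = 750 + 1744.23 = 2494.23
S = Y − C = 3291 − 2494.23 = 796.77

S = 796.77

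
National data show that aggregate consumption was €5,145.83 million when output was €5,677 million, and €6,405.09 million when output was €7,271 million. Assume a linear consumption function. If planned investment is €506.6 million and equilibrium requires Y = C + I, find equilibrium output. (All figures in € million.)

Y = 5560

MPC = (6405.09 − 5145.83)/(7271 − 5677) = 1259.26/1594 = 0.79
a = 5145.83 − 0.79(5677) = 661
Equilibrium: Y = 661 + 0.79Y + 506.6
0.21Y = 1167.6, so Y = 1167.6/0.21 = 5560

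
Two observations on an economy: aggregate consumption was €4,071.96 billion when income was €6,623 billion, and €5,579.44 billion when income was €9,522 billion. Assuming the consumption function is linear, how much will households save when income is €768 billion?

MPC = (5579.44 − 4071.96)/(9522 − 6623) = 1507.48/2899 = 0.52
a = 4071.96 − 0.52(6623) = 4071.96 − 3443.96 = 628
C = 628 + 0.52(768) = 1027.36
S = 768 − 1027.36 = -259.36

S = -259.36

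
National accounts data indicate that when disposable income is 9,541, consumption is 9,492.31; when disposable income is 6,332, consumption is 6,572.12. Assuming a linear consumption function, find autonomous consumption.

a = 810

MPC = ΔC/ΔY = (9492.31 − 6572.12)/(9541 − 6332) = 2920.19/3209 = 0.91
a = C − MPC·Y = 6572.12 − 0.91(6332) = 6572.12 − 5762.12 = 810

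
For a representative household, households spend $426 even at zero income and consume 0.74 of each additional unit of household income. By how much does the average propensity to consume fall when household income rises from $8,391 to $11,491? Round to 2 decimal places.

ΔAPC = 0.01

At Y = 8391: C = 426 + 0.74(8391) = 6635.34, APC = 6635.34/8391 = 0.791
At Y = 11491: C = 8929.34, APC = 8929.34/11491 = 0.777
Fall in APC = 0.791 − 0.777 = 0.014 ≈ 0.01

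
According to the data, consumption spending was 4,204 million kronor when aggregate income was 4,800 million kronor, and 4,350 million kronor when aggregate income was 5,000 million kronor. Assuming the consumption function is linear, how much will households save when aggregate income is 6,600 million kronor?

S = 1082

MPC = (4350 − 4204)/(5000 − 4800) = 146/200 = 0.73
a = 4204 − 0.73(4800) = 4204 − 3504 = 700
C = 700 + 0.73(6600) = 5518
S = 6600 − 5518 = 1082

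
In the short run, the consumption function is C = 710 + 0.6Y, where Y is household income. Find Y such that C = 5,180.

710 + 0.6Y = 5180
0.6Y = 4470, so Y = 4470/0.6 = 7450

Y = 7450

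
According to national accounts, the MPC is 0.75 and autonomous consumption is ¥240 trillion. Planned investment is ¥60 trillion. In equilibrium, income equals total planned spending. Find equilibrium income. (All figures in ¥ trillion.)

Y = C + I = 240 + 0.75Y + 60
Y − 0.75Y = 300
0.25Y = 300, so Y = 300/0.25 = 1200

Y = 1200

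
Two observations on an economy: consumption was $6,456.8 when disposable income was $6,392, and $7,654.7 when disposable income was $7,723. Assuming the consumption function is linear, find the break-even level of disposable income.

Y = 7040

MPC = (7654.7 − 6456.8)/(7723 − 6392) = 1197.9/1331 = 0.9
a = 6456.8 − 0.9(6392) = 6456.8 − 5752.8 = 704
Break-even: Y = a/(1−MPC) = 704/0.1 = 7040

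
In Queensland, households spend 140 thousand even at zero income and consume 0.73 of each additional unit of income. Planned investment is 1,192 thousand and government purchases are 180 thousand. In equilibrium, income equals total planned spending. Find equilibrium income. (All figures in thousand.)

Y = C + I + G = 140 + 0.73Y + 1192 + 180
Y − 0.73Y = 1512
0.27Y = 1512, so Y = 1512/0.27 = 5600

Y = 5600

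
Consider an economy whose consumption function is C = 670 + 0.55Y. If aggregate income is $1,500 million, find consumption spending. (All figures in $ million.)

C = 1495

C = 670 + 0.55(1500) = 670 + 825 = 1495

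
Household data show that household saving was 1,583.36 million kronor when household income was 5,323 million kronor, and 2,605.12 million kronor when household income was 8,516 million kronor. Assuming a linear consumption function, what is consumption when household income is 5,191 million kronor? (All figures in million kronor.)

C = 3649.88

MPS = ΔS/ΔY = (2605.12 − 1583.36)/(8516 − 5323) = 1021.76/3193 = 0.32
MPC = 1 − MPS = 0.68
Autonomous saving = 1583.36 − 0.32(5323) = -120, so a = 120
C = 120 + 0.68(5191) = 120 + 3529.88 = 3649.88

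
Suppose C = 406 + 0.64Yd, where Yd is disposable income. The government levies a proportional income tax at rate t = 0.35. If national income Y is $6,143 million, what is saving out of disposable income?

S = 1031.462

Yd = (1 − 0.35)(6143) = 0.65(6143) = 3992.95
C = 406 + 0.64(3992.95) = 406 + 2555.488 = 2961.488
S = Yd − C = 3992.95 − 2961.488 = 1031.462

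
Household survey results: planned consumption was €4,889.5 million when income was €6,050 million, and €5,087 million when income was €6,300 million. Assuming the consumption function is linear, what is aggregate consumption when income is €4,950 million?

C = 4020.5

MPC = (5087 − 4889.5)/(6300 − 6050) = 197.5/250 = 0.79
a = 4889.5 − 0.79(6050) = 4889.5 − 4779.5 = 110
C = 110 + 0.79(4950) = 110 + 3910.5 = 4020.5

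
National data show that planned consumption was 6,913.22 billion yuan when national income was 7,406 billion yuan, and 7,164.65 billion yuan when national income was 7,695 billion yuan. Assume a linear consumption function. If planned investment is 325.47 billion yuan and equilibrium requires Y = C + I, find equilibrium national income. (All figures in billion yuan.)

Y = 6119

MPC = (7164.65 − 6913.22)/(7695 − 7406) = 251.43/289 = 0.87
a = 6913.22 − 0.87(7406) = 470
Equilibrium: Y = 470 + 0.87Y + 325.47
0.13Y = 795.47, so Y = 795.47/0.13 = 6119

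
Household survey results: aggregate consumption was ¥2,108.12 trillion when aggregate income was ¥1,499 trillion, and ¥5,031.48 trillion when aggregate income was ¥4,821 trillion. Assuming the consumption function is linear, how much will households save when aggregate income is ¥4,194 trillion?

S = -285.72

MPC = (5031.48 − 2108.12)/(4821 − 1499) = 2923.36/3322 = 0.88
a = 2108.12 − 0.88(1499) = 2108.12 − 1319.12 = 789
C = 789 + 0.88(4194) = 4479.72
S = 4194 − 4479.72 = -285.72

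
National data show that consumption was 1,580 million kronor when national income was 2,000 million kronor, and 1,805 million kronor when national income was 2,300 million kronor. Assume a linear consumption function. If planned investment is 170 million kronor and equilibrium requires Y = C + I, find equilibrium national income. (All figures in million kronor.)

Y = 1000

MPC = (1805 − 1580)/(2300 − 2000) = 225/300 = 0.75
a = 1580 − 0.75(2000) = 80
Equilibrium: Y = 80 + 0.75Y + 170
0.25Y = 250, so Y = 250/0.25 = 1000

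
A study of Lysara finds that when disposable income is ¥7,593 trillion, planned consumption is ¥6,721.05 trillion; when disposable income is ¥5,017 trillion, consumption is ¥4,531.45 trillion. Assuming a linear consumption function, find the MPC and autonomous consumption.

MPC = 0.85; a = 267

MPC = ΔC/ΔY = (6721.05 − 4531.45)/(7593 − 5017) = 2189.6/2576 = 0.85
a = C − MPC·Y = 4531.45 − 0.85(5017) = 4531.45 − 4264.45 = 267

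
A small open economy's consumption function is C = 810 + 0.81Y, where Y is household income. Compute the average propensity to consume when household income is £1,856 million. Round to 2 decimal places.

C = 810 + 0.81(1856) = 2313.36
APC = C/Y = 2313.36/1856 = 1.25

APC = 1.25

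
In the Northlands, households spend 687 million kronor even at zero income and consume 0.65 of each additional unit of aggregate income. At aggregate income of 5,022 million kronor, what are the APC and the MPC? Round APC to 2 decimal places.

MPC = 0.65 (the slope of the consumption function)
C = 687 + 0.65(5022) = 3951.3, so APC = 3951.3/5022 = 0.79

APC = 0.79; MPC = 0.65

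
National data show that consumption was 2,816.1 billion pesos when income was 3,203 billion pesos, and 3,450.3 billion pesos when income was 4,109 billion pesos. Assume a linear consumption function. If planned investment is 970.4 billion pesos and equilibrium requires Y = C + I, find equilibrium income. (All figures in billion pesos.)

MPC = (3450.3 − 2816.1)/(4109 − 3203) = 634.2/906 = 0.7
a = 2816.1 − 0.7(3203) = 574
Equilibrium: Y = 574 + 0.7Y + 970.4
0.3Y = 1544.4, so Y = 1544.4/0.3 = 5148

Y = 5148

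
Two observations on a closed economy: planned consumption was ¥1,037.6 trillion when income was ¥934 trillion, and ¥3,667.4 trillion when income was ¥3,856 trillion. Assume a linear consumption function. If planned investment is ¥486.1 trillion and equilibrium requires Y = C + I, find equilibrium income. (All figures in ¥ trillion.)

Y = 6831

MPC = (3667.4 − 1037.6)/(3856 − 934) = 2629.8/2922 = 0.9
a = 1037.6 − 0.9(934) = 197
Equilibrium: Y = 197 + 0.9Y + 486.1
0.1Y = 683.1, so Y = 683.1/0.1 = 6831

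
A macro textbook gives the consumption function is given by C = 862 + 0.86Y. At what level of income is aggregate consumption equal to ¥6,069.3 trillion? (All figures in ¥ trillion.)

862 + 0.86Y = 6069.3
0.86Y = 5207.3, so Y = 5207.3/0.86 = 6055

Y = 6055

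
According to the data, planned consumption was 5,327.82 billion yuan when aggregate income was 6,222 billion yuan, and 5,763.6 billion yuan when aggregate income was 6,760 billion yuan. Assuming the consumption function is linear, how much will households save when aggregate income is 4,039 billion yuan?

MPC = (5763.6 − 5327.82)/(6760 − 6222) = 435.78/538 = 0.81
a = 5327.82 − 0.81(6222) = 5327.82 − 5039.82 = 288
C = 288 + 0.81(4039) = 3559.59
S = 4039 − 3559.59 = 479.41

S = 479.41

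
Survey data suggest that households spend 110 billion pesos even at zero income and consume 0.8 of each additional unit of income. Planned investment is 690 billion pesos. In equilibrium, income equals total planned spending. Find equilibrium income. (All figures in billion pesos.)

Y = 4000

Y = C + I = 110 + 0.8Y + 690
Y − 0.8Y = 800
0.2Y = 800, so Y = 800/0.2 = 4000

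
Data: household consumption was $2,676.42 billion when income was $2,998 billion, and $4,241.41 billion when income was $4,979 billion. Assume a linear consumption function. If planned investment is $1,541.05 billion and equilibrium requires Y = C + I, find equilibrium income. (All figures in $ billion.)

MPC = (4241.41 − 2676.42)/(4979 − 2998) = 1564.99/1981 = 0.79
a = 2676.42 − 0.79(2998) = 308
Equilibrium: Y = 308 + 0.79Y + 1541.05
0.21Y = 1849.05, so Y = 1849.05/0.21 = 8805

Y = 8805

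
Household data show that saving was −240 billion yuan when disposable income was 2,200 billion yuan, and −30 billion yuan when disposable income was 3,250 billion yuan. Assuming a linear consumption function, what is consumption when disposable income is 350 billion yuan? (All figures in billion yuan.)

MPS = ΔS/ΔY = (-30 − (-240))/(3250 − 2200) = 210/1050 = 0.2
MPC = 1 − MPS = 0.8
Autonomous saving = -240 − 0.2(2200) = -680, so a = 680
C = 680 + 0.8(350) = 680 + 280 = 960

C = 960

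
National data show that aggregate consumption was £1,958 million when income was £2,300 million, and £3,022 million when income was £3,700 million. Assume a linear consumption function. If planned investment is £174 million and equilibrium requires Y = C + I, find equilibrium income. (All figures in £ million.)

MPC = (3022 − 1958)/(3700 − 2300) = 1064/1400 = 0.76
a = 1958 − 0.76(2300) = 210
Equilibrium: Y = 210 + 0.76Y + 174
0.24Y = 384, so Y = 384/0.24 = 1600

Y = 1600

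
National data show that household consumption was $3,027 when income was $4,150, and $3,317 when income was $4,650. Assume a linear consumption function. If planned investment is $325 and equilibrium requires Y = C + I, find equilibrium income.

Y = 2250

MPC = (3317 − 3027)/(4650 − 4150) = 290/500 = 0.58
a = 3027 − 0.58(4150) = 620
Equilibrium: Y = 620 + 0.58Y + 325
0.42Y = 945, so Y = 945/0.42 = 2250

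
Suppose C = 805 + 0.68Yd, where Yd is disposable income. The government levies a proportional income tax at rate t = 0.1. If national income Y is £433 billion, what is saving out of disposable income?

Yd = (1 − 0.1)(433) = 0.9(433) = 389.7
C = 805 + 0.68(389.7) = 805 + 264.996 = 1069.996
S = Yd − C = 389.7 − 1069.996 = -680.296

S = -680.296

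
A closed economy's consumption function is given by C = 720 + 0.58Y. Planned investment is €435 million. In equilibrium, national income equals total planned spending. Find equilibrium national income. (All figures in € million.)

Y = C + I = 720 + 0.58Y + 435
Y − 0.58Y = 1155
0.42Y = 1155, so Y = 1155/0.42 = 2750

Y = 2750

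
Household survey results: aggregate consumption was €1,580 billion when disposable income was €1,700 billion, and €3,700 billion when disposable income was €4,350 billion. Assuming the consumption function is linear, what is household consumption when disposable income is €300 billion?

MPC = (3700 − 1580)/(4350 − 1700) = 2120/2650 = 0.8
a = 1580 − 0.8(1700) = 1580 − 1360 = 220
C = 220 + 0.8(300) = 220 + 240 = 460

C = 460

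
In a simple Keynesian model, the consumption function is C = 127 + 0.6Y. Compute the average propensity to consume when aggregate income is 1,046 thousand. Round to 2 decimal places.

C = 127 + 0.6(1046) = 754.6
APC = C/Y = 754.6/1046 = 0.72

APC = 0.72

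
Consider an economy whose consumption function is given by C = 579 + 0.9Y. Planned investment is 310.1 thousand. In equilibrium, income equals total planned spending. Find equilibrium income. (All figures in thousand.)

Y = 8891

Y = C + I = 579 + 0.9Y + 310.1
Y − 0.9Y = 889.1
0.1Y = 889.1, so Y = 889.1/0.1 = 8891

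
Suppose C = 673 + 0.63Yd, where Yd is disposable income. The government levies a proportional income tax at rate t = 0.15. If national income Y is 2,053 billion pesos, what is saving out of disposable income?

S = -27.3315

Yd = (1 − 0.15)(2053) = 0.85(2053) = 1745.05
C = 673 + 0.63(1745.05) = 673 + 1099.3815 = 1772.3815
S = Yd − C = 1745.05 − 1772.3815 = -27.3315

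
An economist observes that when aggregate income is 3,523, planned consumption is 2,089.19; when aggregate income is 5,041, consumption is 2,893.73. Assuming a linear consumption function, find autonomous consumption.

a = 222

MPC = ΔC/ΔY = (2893.73 − 2089.19)/(5041 − 3523) = 804.54/1518 = 0.53
a = C − MPC·Y = 2089.19 − 0.53(3523) = 2089.19 − 1867.19 = 222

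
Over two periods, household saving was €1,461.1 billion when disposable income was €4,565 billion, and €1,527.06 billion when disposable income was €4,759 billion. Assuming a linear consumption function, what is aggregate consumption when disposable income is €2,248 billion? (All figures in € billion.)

C = 1574.68

MPS = ΔS/ΔY = (1527.06 − 1461.1)/(4759 − 4565) = 65.96/194 = 0.34
MPC = 1 − MPS = 0.66
Autonomous saving = 1461.1 − 0.34(4565) = -91, so a = 91
C = 91 + 0.66(2248) = 91 + 1483.68 = 1574.68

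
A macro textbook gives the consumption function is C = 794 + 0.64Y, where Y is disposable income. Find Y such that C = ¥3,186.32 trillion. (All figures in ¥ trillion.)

Y = 3738

794 + 0.64Y = 3186.32
0.64Y = 2392.32, so Y = 2392.32/0.64 = 3738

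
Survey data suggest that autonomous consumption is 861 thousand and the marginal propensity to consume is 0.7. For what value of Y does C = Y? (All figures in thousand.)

At break-even, C = Y: 861 + 0.7Y = Y
0.3Y = 861, so Y = 861/0.3 = 2870

Y = 2870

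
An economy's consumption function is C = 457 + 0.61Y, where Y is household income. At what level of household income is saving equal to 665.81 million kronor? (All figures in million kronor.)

S = Y − C = -457 + 0.39Y
-457 + 0.39Y = 665.81, so 0.39Y = 1122.81 and Y = 2879

Y = 2879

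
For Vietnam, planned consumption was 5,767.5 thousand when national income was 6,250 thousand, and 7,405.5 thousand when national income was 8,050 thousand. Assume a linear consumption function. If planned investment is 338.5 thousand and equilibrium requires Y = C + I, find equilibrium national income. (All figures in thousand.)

MPC = (7405.5 − 5767.5)/(8050 − 6250) = 1638/1800 = 0.91
a = 5767.5 − 0.91(6250) = 80
Equilibrium: Y = 80 + 0.91Y + 338.5
0.09Y = 418.5, so Y = 418.5/0.09 = 4650

Y = 4650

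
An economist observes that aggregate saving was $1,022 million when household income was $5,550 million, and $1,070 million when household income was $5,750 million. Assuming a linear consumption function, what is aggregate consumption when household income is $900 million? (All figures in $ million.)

MPS = ΔS/ΔY = (1070 − 1022)/(5750 − 5550) = 48/200 = 0.24
MPC = 1 − MPS = 0.76
Autonomous saving = 1022 − 0.24(5550) = -310, so a = 310
C = 310 + 0.76(900) = 310 + 684 = 994

C = 994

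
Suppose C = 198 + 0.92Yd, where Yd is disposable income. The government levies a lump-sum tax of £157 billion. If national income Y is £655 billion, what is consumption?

C = 656.16

Yd = Y − T = 655 − 157 = 498
C = 198 + 0.92(498) = 198 + 458.16 = 656.16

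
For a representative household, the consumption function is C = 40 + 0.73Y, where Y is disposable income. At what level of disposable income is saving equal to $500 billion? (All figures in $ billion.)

Y = 2000

S = Y − C = -40 + 0.27Y
-40 + 0.27Y = 500, so 0.27Y = 540 and Y = 2000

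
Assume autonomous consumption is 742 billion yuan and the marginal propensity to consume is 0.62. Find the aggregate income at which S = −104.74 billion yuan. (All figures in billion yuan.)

Y = 1677

S = Y − C = -742 + 0.38Y
-742 + 0.38Y = -104.74, so 0.38Y = 637.26 and Y = 1677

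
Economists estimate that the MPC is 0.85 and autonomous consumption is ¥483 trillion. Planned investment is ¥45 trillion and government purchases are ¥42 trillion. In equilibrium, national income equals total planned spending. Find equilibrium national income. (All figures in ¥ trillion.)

Y = C + I + G = 483 + 0.85Y + 45 + 42
Y − 0.85Y = 570
0.15Y = 570, so Y = 570/0.15 = 3800

Y = 3800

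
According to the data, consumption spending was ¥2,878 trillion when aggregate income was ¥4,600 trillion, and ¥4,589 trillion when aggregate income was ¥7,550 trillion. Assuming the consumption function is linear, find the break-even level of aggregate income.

Y = 500

MPC = (4589 − 2878)/(7550 − 4600) = 1711/2950 = 0.58
a = 2878 − 0.58(4600) = 2878 − 2668 = 210
Break-even: Y = a/(1−MPC) = 210/0.42 = 500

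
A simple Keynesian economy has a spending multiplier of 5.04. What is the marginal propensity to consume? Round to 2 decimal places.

k = 1/(1 − MPC), so 1 − MPC = 1/k = 1/5.04 = 0.1984
MPC = 1 − 0.1984 = 0.80

MPC = 0.80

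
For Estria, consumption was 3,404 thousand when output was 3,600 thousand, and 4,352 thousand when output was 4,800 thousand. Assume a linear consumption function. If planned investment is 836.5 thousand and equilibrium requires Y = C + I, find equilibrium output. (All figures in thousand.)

MPC = (4352 − 3404)/(4800 − 3600) = 948/1200 = 0.79
a = 3404 − 0.79(3600) = 560
Equilibrium: Y = 560 + 0.79Y + 836.5
0.21Y = 1396.5, so Y = 1396.5/0.21 = 6650

Y = 6650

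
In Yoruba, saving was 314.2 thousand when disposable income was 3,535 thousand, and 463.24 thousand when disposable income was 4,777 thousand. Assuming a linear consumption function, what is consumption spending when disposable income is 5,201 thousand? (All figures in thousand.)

MPS = ΔS/ΔY = (463.24 − 314.2)/(4777 − 3535) = 149.04/1242 = 0.12
MPC = 1 − MPS = 0.88
Autonomous saving = 314.2 − 0.12(3535) = -110, so a = 110
C = 110 + 0.88(5201) = 110 + 4576.88 = 4686.88

C = 4686.88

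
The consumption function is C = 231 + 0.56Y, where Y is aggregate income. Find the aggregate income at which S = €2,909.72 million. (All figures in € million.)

S = Y − C = -231 + 0.44Y
-231 + 0.44Y = 2909.72, so 0.44Y = 3140.72 and Y = 7138

Y = 7138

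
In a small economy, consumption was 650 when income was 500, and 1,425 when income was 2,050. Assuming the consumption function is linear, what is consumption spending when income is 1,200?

C = 1000

MPC = (1425 − 650)/(2050 − 500) = 775/1550 = 0.5
a = 650 − 0.5(500) = 650 − 250 = 400
C = 400 + 0.5(1200) = 400 + 600 = 1000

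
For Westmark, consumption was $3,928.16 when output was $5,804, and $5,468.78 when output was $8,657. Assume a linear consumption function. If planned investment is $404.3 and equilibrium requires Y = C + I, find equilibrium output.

Y = 2605

MPC = (5468.78 − 3928.16)/(8657 − 5804) = 1540.62/2853 = 0.54
a = 3928.16 − 0.54(5804) = 794
Equilibrium: Y = 794 + 0.54Y + 404.3
0.46Y = 1198.3, so Y = 1198.3/0.46 = 2605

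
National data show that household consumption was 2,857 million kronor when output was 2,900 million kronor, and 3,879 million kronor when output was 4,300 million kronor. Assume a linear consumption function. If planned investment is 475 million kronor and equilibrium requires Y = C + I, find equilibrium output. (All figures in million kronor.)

MPC = (3879 − 2857)/(4300 − 2900) = 1022/1400 = 0.73
a = 2857 − 0.73(2900) = 740
Equilibrium: Y = 740 + 0.73Y + 475
0.27Y = 1215, so Y = 1215/0.27 = 4500

Y = 4500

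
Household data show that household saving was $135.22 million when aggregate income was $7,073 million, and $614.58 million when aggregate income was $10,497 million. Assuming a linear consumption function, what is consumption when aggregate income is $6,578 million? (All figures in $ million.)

C = 6512.08

MPS = ΔS/ΔY = (614.58 − 135.22)/(10497 − 7073) = 479.36/3424 = 0.14
MPC = 1 − MPS = 0.86
Autonomous saving = 135.22 − 0.14(7073) = -855, so a = 855
C = 855 + 0.86(6578) = 855 + 5657.08 = 6512.08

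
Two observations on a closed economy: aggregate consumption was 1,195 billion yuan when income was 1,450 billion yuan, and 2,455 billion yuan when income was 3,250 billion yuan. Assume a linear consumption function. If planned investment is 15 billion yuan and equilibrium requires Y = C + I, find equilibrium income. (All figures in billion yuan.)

MPC = (2455 − 1195)/(3250 − 1450) = 1260/1800 = 0.7
a = 1195 − 0.7(1450) = 180
Equilibrium: Y = 180 + 0.7Y + 15
0.3Y = 195, so Y = 195/0.3 = 650

Y = 650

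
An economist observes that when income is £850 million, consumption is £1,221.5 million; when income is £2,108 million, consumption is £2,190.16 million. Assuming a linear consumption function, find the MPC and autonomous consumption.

MPC = 0.77; a = 567

MPC = ΔC/ΔY = (2190.16 − 1221.5)/(2108 − 850) = 968.66/1258 = 0.77
a = C − MPC·Y = 1221.5 − 0.77(850) = 1221.5 − 654.5 = 567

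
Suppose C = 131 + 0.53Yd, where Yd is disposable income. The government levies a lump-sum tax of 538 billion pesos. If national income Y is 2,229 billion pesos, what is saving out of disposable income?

S = 663.77

Yd = Y − T = 2229 − 538 = 1691
C = 131 + 0.53(1691) = 131 + 896.23 = 1027.23
S = Yd − C = 1691 − 1027.23 = 663.77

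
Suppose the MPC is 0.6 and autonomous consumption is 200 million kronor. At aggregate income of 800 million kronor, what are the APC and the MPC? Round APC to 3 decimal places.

MPC = 0.6 (the slope of the consumption function)
C = 200 + 0.6(800) = 680, so APC = 680/800 = 0.850

APC = 0.850; MPC = 0.6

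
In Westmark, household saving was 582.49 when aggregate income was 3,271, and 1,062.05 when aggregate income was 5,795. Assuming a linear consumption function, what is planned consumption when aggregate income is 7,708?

MPS = ΔS/ΔY = (1062.05 − 582.49)/(5795 − 3271) = 479.56/2524 = 0.19
MPC = 1 − MPS = 0.81
Autonomous saving = 582.49 − 0.19(3271) = -39, so a = 39
C = 39 + 0.81(7708) = 39 + 6243.48 = 6282.48

C = 6282.48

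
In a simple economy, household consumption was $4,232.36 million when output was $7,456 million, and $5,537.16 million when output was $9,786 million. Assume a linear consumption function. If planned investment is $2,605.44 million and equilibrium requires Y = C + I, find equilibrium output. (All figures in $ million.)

Y = 6051

MPC = (5537.16 − 4232.36)/(9786 − 7456) = 1304.8/2330 = 0.56
a = 4232.36 − 0.56(7456) = 57
Equilibrium: Y = 57 + 0.56Y + 2605.44
0.44Y = 2662.44, so Y = 2662.44/0.44 = 6051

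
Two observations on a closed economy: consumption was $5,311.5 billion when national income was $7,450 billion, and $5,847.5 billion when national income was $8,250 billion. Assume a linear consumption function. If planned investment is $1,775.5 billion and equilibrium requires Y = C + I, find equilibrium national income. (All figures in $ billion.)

Y = 6350

MPC = (5847.5 − 5311.5)/(8250 − 7450) = 536/800 = 0.67
a = 5311.5 − 0.67(7450) = 320
Equilibrium: Y = 320 + 0.67Y + 1775.5
0.33Y = 2095.5, so Y = 2095.5/0.33 = 6350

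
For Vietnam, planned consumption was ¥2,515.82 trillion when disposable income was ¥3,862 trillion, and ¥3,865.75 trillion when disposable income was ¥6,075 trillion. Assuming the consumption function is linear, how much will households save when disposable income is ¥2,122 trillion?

S = 667.58

MPC = (3865.75 − 2515.82)/(6075 − 3862) = 1349.93/2213 = 0.61
a = 2515.82 − 0.61(3862) = 2515.82 − 2355.82 = 160
C = 160 + 0.61(2122) = 1454.42
S = 2122 − 1454.42 = 667.58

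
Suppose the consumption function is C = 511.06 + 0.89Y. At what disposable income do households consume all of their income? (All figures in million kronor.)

At break-even, C = Y: 511.06 + 0.89Y = Y
0.11Y = 511.06, so Y = 511.06/0.11 = 4646

Y = 4646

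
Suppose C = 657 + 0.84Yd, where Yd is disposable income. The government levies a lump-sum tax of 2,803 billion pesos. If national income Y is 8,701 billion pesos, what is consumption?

C = 5611.32

Yd = Y − T = 8701 − 2803 = 5898
C = 657 + 0.84(5898) = 657 + 4954.32 = 5611.32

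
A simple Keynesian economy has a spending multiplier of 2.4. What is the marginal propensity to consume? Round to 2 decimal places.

k = 1/(1 − MPC), so 1 − MPC = 1/k = 1/2.4 = 0.4167
MPC = 1 − 0.4167 = 0.58

MPC = 0.58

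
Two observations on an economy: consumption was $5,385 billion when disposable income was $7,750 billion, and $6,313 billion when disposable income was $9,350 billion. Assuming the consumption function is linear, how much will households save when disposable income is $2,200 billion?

S = 34

MPC = (6313 − 5385)/(9350 − 7750) = 928/1600 = 0.58
a = 5385 − 0.58(7750) = 5385 − 4495 = 890
C = 890 + 0.58(2200) = 2166
S = 2200 − 2166 = 34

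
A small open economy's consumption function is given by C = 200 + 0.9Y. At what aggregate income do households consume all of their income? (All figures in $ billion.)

At break-even, C = Y: 200 + 0.9Y = Y
0.1Y = 200, so Y = 200/0.1 = 2000

Y = 2000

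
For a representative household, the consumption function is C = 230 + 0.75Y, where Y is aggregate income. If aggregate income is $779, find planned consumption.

C = 230 + 0.75(779) = 230 + 584.25 = 814.25

C = 814.25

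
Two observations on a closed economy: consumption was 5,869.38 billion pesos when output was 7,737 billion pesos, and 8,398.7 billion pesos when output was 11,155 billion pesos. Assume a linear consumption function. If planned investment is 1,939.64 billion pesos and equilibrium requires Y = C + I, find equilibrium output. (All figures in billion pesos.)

Y = 8014

MPC = (8398.7 − 5869.38)/(11155 − 7737) = 2529.32/3418 = 0.74
a = 5869.38 − 0.74(7737) = 144
Equilibrium: Y = 144 + 0.74Y + 1939.64
0.26Y = 2083.64, so Y = 2083.64/0.26 = 8014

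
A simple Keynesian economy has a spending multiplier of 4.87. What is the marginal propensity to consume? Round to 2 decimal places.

k = 1/(1 − MPC), so 1 − MPC = 1/k = 1/4.87 = 0.2053
MPC = 1 − 0.2053 = 0.79

MPC = 0.79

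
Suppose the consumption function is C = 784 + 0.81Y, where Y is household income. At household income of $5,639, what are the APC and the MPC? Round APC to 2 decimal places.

APC = 0.95; MPC = 0.81

MPC = 0.81 (the slope of the consumption function)
C = 784 + 0.81(5639) = 5351.59, so APC = 5351.59/5639 = 0.95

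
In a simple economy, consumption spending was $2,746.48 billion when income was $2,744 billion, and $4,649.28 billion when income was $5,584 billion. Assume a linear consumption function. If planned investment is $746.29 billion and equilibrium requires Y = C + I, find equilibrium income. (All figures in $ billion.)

Y = 5013

MPC = (4649.28 − 2746.48)/(5584 − 2744) = 1902.8/2840 = 0.67
a = 2746.48 − 0.67(2744) = 908
Equilibrium: Y = 908 + 0.67Y + 746.29
0.33Y = 1654.29, so Y = 1654.29/0.33 = 5013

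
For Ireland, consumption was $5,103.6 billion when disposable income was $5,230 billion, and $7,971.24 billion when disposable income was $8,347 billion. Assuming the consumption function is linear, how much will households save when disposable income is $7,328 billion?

MPC = (7971.24 − 5103.6)/(8347 − 5230) = 2867.64/3117 = 0.92
a = 5103.6 − 0.92(5230) = 5103.6 − 4811.6 = 292
C = 292 + 0.92(7328) = 7033.76
S = 7328 − 7033.76 = 294.24

S = 294.24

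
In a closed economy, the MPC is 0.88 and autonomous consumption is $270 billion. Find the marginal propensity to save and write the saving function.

MPS = 1 − MPC = 1 − 0.88 = 0.12
S = Y − C = -270 + 0.12Y

MPS = 0.12; S = -270 + 0.12Y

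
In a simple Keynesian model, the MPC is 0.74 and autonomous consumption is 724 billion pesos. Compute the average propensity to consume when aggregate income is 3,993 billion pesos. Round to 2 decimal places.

APC = 0.92

C = 724 + 0.74(3993) = 3678.82
APC = C/Y = 3678.82/3993 = 0.92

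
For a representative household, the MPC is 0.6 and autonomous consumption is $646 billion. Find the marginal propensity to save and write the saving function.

MPS = 1 − MPC = 1 − 0.6 = 0.4
S = Y − C = -646 + 0.4Y

MPS = 0.4; S = -646 + 0.4Y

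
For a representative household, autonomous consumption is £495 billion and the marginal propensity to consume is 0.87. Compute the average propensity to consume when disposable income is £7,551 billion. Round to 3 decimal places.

C = 495 + 0.87(7551) = 7064.37
APC = C/Y = 7064.37/7551 = 0.936

APC = 0.936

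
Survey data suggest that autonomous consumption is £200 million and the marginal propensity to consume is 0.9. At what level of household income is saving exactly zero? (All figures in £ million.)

At break-even, C = Y: 200 + 0.9Y = Y
0.1Y = 200, so Y = 200/0.1 = 2000

Y = 2000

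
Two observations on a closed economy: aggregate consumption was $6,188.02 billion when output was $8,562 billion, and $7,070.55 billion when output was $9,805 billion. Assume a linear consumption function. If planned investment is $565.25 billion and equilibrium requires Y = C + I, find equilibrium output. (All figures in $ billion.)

Y = 2325

MPC = (7070.55 − 6188.02)/(9805 − 8562) = 882.53/1243 = 0.71
a = 6188.02 − 0.71(8562) = 109
Equilibrium: Y = 109 + 0.71Y + 565.25
0.29Y = 674.25, so Y = 674.25/0.29 = 2325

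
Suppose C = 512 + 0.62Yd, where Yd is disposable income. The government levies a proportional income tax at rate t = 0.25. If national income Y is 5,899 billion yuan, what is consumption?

Yd = (1 − 0.25)(5899) = 0.75(5899) = 4424.25
C = 512 + 0.62(4424.25) = 512 + 2743.035 = 3255.035

C = 3255.035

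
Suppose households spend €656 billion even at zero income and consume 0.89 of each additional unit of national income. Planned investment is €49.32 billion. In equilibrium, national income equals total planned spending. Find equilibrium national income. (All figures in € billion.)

Y = 6412

Y = C + I = 656 + 0.89Y + 49.32
Y − 0.89Y = 705.32
0.11Y = 705.32, so Y = 705.32/0.11 = 6412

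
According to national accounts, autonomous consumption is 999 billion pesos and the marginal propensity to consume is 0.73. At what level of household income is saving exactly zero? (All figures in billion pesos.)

Y = 3700

At break-even, C = Y: 999 + 0.73Y = Y
0.27Y = 999, so Y = 999/0.27 = 3700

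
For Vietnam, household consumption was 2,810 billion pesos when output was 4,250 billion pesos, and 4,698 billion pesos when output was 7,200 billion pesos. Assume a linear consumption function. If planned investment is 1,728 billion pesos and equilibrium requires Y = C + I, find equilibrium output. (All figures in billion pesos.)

MPC = (4698 − 2810)/(7200 − 4250) = 1888/2950 = 0.64
a = 2810 − 0.64(4250) = 90
Equilibrium: Y = 90 + 0.64Y + 1728
0.36Y = 1818, so Y = 1818/0.36 = 5050

Y = 5050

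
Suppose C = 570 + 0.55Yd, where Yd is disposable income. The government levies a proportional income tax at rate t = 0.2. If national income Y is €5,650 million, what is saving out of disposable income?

S = 1464

Yd = (1 − 0.2)(5650) = 0.8(5650) = 4520
C = 570 + 0.55(4520) = 570 + 2486 = 3056
S = Yd − C = 4520 − 3056 = 1464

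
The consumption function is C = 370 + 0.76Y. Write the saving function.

S = Y − C = Y − (370 + 0.76Y) = -370 + (1 − 0.76)Y

S = -370 + 0.24Y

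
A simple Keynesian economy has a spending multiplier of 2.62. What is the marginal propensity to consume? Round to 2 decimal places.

MPC = 0.62

k = 1/(1 − MPC), so 1 − MPC = 1/k = 1/2.62 = 0.3817
MPC = 1 − 0.3817 = 0.62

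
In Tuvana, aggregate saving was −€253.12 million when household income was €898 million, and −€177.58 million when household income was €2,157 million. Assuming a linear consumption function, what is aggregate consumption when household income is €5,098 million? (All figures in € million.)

MPS = ΔS/ΔY = (-177.58 − (-253.12))/(2157 − 898) = 75.54/1259 = 0.06
MPC = 1 − MPS = 0.94
Autonomous saving = -253.12 − 0.06(898) = -307, so a = 307
C = 307 + 0.94(5098) = 307 + 4792.12 = 5099.12

C = 5099.12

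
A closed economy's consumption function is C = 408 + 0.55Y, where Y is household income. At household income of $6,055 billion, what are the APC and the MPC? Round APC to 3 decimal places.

MPC = 0.55 (the slope of the consumption function)
C = 408 + 0.55(6055) = 3738.25, so APC = 3738.25/6055 = 0.617

APC = 0.617; MPC = 0.55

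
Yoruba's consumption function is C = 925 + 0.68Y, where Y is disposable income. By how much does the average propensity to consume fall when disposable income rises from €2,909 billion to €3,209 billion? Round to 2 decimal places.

At Y = 2909: C = 925 + 0.68(2909) = 2903.12, APC = 2903.12/2909 = 0.998
At Y = 3209: C = 3107.12, APC = 3107.12/3209 = 0.968
Fall in APC = 0.998 − 0.968 = 0.03

ΔAPC = 0.03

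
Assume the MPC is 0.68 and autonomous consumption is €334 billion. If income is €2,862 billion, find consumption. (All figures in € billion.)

C = 2280.16

C = 334 + 0.68(2862) = 334 + 1946.16 = 2280.16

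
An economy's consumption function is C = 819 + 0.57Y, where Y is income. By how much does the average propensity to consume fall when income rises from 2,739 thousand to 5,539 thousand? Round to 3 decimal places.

At Y = 2739: C = 819 + 0.57(2739) = 2380.23, APC = 2380.23/2739 = 0.8690
At Y = 5539: C = 3976.23, APC = 3976.23/5539 = 0.7179
Fall in APC = 0.8690 − 0.7179 = 0.1511 ≈ 0.151

ΔAPC = 0.151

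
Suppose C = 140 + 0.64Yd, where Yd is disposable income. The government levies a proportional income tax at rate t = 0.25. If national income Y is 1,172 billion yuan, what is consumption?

Yd = (1 − 0.25)(1172) = 0.75(1172) = 879
C = 140 + 0.64(879) = 140 + 562.56 = 702.56

C = 702.56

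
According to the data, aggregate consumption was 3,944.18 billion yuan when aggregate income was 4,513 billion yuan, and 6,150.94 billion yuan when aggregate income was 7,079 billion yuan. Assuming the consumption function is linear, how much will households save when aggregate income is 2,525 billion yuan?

S = 290.5

MPC = (6150.94 − 3944.18)/(7079 − 4513) = 2206.76/2566 = 0.86
a = 3944.18 − 0.86(4513) = 3944.18 − 3881.18 = 63
C = 63 + 0.86(2525) = 2234.5
S = 2525 − 2234.5 = 290.5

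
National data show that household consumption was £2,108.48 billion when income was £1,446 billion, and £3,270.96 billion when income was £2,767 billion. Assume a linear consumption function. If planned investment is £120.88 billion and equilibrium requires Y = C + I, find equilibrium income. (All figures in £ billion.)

MPC = (3270.96 − 2108.48)/(2767 − 1446) = 1162.48/1321 = 0.88
a = 2108.48 − 0.88(1446) = 836
Equilibrium: Y = 836 + 0.88Y + 120.88
0.12Y = 956.88, so Y = 956.88/0.12 = 7974

Y = 7974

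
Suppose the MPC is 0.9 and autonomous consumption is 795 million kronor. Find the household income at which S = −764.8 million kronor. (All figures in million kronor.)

Y = 302

S = Y − C = -795 + 0.1Y
-795 + 0.1Y = -764.8, so 0.1Y = 30.2 and Y = 302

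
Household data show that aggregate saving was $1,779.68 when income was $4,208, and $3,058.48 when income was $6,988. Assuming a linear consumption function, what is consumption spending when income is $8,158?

C = 4561.32

MPS = ΔS/ΔY = (3058.48 − 1779.68)/(6988 − 4208) = 1278.8/2780 = 0.46
MPC = 1 − MPS = 0.54
Autonomous saving = 1779.68 − 0.46(4208) = -156, so a = 156
C = 156 + 0.54(8158) = 156 + 4405.32 = 4561.32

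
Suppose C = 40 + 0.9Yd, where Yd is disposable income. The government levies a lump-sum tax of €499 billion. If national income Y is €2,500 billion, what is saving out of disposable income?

Yd = Y − T = 2500 − 499 = 2001
C = 40 + 0.9(2001) = 40 + 1800.9 = 1840.9
S = Yd − C = 2001 − 1840.9 = 160.1

S = 160.1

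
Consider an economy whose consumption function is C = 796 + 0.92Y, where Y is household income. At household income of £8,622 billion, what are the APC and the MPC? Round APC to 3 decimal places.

MPC = 0.92 (the slope of the consumption function)
C = 796 + 0.92(8622) = 8728.24, so APC = 8728.24/8622 = 1.012

APC = 1.012; MPC = 0.92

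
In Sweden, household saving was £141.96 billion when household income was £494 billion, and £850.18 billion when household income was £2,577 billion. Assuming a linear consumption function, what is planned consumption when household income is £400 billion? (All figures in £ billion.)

C = 290

MPS = ΔS/ΔY = (850.18 − 141.96)/(2577 − 494) = 708.22/2083 = 0.34
MPC = 1 − MPS = 0.66
Autonomous saving = 141.96 − 0.34(494) = -26, so a = 26
C = 26 + 0.66(400) = 26 + 264 = 290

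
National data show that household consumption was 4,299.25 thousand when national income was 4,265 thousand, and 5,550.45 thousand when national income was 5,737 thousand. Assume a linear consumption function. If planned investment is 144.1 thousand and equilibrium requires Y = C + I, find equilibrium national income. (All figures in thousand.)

Y = 5454

MPC = (5550.45 − 4299.25)/(5737 − 4265) = 1251.2/1472 = 0.85
a = 4299.25 − 0.85(4265) = 674
Equilibrium: Y = 674 + 0.85Y + 144.1
0.15Y = 818.1, so Y = 818.1/0.15 = 5454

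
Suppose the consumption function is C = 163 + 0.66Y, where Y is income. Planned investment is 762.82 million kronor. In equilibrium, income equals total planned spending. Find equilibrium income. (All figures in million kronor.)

Y = 2723

Y = C + I = 163 + 0.66Y + 762.82
Y − 0.66Y = 925.82
0.34Y = 925.82, so Y = 925.82/0.34 = 2723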